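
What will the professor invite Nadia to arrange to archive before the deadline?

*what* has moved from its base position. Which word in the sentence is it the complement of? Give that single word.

Before movement: The professor will invite Nadia to arrange to archive what before the deadline.
The filler 'what' is interpreted as the direct object of 'archive'. Fronting leaves a gap immediately after 'archive':
What will the professor invite Nadia to arrange to archive ___ before the deadline?

archive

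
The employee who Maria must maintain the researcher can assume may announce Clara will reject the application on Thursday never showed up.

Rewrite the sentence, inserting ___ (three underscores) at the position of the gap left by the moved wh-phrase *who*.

The filler 'who' is interpreted as the subject of the clause embedded under 'assume'. The gap is right after 'assume'.

The employee who Maria must maintain the researcher can assume ___ may announce Clara will reject the application on Thursday never showed up.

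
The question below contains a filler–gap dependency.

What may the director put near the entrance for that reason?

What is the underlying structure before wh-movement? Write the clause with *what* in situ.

The director may put what near the entrance for that reason.

'what' functions as the direct object of 'put'. Wh-movement fronts it, leaving a gap right after 'put':
What may the director put ___ near the entrance for that reason?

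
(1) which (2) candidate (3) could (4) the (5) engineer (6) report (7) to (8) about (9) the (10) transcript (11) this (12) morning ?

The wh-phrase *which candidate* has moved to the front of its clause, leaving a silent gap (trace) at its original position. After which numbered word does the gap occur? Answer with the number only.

In situ: The engineer could report to which candidate about the transcript this morning.
The filler 'which candidate' is interpreted as the object of the preposition 'to'. It moves to the left edge, and the trace sits right after 'to':
Which candidate could the engineer report to ___ about the transcript this morning?
'to' is word 7.

7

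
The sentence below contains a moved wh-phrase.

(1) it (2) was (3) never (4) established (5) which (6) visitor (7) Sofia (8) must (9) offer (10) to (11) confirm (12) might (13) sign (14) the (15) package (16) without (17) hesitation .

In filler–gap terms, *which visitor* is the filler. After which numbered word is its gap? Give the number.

11

Pre-movement form: Sofia must offer to confirm which visitor might sign the package without hesitation.
'which visitor' is the subject of the clause embedded under 'confirm'. It moves to the left edge, and the trace sits right after 'confirm':
It was never established which visitor Sofia must offer to confirm ___ might sign the package without hesitation.
'confirm' is word 11.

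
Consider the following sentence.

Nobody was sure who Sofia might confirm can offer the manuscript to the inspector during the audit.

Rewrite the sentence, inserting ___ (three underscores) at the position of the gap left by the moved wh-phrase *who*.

Pre-movement form: Sofia might confirm who can offer the manuscript to the inspector during the audit.
'who' is the subject of the clause embedded under 'confirm'. The gap is right after 'confirm'.

Nobody was sure who Sofia might confirm ___ can offer the manuscript to the inspector during the audit.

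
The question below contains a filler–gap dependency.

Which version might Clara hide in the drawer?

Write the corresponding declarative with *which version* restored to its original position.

'which version' is the direct object of 'hide'. Fronting leaves a gap immediately after 'hide':
Which version might Clara hide ___ in the drawer?

Clara might hide which version in the drawer.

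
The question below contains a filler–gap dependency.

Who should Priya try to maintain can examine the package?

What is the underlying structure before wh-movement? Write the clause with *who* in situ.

'who' functions as the subject of the clause embedded under 'maintain'. Wh-movement fronts it, leaving a gap right after 'maintain':
Who should Priya try to maintain ___ can examine the package?

Priya should try to maintain who can examine the package.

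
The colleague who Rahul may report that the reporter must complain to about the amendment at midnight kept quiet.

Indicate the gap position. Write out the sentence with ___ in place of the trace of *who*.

The colleague who Rahul may report that the reporter must complain to ___ about the amendment at midnight kept quiet.

'who' is the object of the preposition 'to'. The gap is right after 'to'.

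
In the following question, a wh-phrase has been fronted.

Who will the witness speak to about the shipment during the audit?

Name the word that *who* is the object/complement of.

Pre-movement form: The witness will speak to who about the shipment during the audit.
The filler 'who' is interpreted as the object of the preposition 'to'. Fronting leaves a gap immediately after 'to':
Who will the witness speak to ___ about the shipment during the audit?

to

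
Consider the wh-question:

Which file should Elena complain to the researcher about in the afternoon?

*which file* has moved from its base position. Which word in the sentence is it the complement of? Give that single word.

Before movement: Elena should complain to the researcher about which file in the afternoon.
'which file' functions as the object of the preposition 'about'. Wh-movement fronts it, leaving a gap right after 'about':
Which file should Elena complain to the researcher about ___ in the afternoon?

about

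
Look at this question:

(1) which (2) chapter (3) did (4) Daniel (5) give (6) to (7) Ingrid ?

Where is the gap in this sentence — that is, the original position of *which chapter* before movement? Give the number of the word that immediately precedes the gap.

In situ: Daniel did give which chapter to Ingrid.
The filler 'which chapter' is interpreted as the direct object of 'give'. It moves to the left edge, and the trace sits right after 'give':
Which chapter did Daniel give ___ to Ingrid?
'give' is word 5.

5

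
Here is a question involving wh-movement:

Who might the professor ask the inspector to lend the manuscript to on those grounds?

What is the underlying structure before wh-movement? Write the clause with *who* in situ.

The professor might ask the inspector to lend the manuscript to who on those grounds.

'who' is the object of the preposition 'to' (recipient of 'lend'). Wh-movement fronts it, leaving a gap right after 'to':
Who might the professor ask the inspector to lend the manuscript to ___ on those grounds?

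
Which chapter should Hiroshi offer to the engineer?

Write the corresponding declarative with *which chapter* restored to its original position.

Hiroshi should offer which chapter to the engineer.

'which chapter' functions as the direct object of 'offer'. Wh-movement fronts it, leaving a gap right after 'offer':
Which chapter should Hiroshi offer ___ to the engineer?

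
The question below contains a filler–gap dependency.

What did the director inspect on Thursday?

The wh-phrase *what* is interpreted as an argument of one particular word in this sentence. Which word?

Pre-movement form: The director did inspect what on Thursday.
'what' is the direct object of 'inspect'. Fronting leaves a gap immediately after 'inspect':
What did the director inspect ___ on Thursday?

inspect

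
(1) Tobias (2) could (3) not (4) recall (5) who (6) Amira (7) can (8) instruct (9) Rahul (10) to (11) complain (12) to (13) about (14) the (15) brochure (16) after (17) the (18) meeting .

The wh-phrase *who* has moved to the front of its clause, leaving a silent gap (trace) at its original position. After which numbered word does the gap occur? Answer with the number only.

Underlying clause: Amira can instruct Rahul to complain to who about the brochure after the meeting.
'who' functions as the object of the preposition 'to'. It moves to the left edge, and the trace sits right after 'to':
Tobias could not recall who Amira can instruct Rahul to complain to ___ about the brochure after the meeting.
'to' is word 12.

12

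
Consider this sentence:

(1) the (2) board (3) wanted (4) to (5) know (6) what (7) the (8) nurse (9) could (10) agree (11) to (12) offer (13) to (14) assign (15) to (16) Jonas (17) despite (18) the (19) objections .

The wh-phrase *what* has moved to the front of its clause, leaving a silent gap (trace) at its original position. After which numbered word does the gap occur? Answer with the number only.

14

Pre-movement form: The nurse could agree to offer to assign what to Jonas despite the objections.
'what' is the direct object of 'assign'. It moves to the left edge, and the trace sits right after 'assign':
The board wanted to know what the nurse could agree to offer to assign ___ to Jonas despite the objections.
'assign' is word 14.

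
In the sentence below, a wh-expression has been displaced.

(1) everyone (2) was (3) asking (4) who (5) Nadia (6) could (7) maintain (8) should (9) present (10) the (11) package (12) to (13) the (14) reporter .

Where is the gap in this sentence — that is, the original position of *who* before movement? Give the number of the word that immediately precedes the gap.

7

Underlying clause: Nadia could maintain who should present the package to the reporter.
'who' functions as the subject of the clause embedded under 'maintain'. Fronting leaves a gap immediately after 'maintain':
Everyone was asking who Nadia could maintain ___ should present the package to the reporter.
'maintain' is word 7.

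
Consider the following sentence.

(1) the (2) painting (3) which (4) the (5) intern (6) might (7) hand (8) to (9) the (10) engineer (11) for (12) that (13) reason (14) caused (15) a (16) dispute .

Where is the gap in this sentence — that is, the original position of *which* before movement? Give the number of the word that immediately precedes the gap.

'which' functions as the direct object of 'hand'. It moves to the left edge, and the trace sits right after 'hand':
The painting which the intern might hand ___ to the engineer for that reason caused a dispute.
'hand' is word 7.

7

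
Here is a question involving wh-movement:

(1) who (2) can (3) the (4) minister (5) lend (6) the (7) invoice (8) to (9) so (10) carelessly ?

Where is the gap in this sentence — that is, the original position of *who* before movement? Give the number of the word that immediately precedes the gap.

8

Before movement: The minister can lend the invoice to who so carelessly.
'who' is the object of the preposition 'to' (recipient of 'lend'). It moves to the left edge, and the trace sits right after 'to':
Who can the minister lend the invoice to ___ so carelessly?
'to' is word 8.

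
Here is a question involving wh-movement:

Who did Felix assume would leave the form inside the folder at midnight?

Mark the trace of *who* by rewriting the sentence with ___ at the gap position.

Pre-movement form: Felix did assume who would leave the form inside the folder at midnight.
'who' functions as the subject of the clause embedded under 'assume'. The gap is right after 'assume'.

Who did Felix assume ___ would leave the form inside the folder at midnight?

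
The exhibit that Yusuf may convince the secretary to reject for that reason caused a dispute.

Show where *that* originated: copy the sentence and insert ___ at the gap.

'that' functions as the direct object of 'reject'. The gap is right after 'reject'.

The exhibit that Yusuf may convince the secretary to reject ___ for that reason caused a dispute.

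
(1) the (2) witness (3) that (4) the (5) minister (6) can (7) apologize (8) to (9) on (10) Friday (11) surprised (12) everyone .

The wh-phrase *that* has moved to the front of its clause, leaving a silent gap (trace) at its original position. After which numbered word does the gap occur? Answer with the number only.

8

The filler 'that' is interpreted as the object of the preposition 'to'. Wh-movement fronts it, leaving a gap right after 'to':
The witness that the minister can apologize to ___ on Friday surprised everyone.
'to' is word 8.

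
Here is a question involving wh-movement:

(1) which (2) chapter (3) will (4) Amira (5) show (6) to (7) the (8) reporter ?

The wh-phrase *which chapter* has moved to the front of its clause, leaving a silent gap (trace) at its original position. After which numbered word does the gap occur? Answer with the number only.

Before movement: Amira will show which chapter to the reporter.
'which chapter' functions as the direct object of 'show'. Wh-movement fronts it, leaving a gap right after 'show':
Which chapter will Amira show ___ to the reporter?
'show' is word 5.

5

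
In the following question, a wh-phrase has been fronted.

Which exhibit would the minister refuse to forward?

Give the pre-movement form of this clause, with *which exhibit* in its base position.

'which exhibit' functions as the direct object of 'forward'. It moves to the left edge, and the trace sits right after 'forward':
Which exhibit would the minister refuse to forward ___?

The minister would refuse to forward which exhibit.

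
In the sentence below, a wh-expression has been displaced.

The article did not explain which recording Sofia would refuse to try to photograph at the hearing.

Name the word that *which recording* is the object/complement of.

Underlying clause: Sofia would refuse to try to photograph which recording at the hearing.
The filler 'which recording' is interpreted as the direct object of 'photograph'. Wh-movement fronts it, leaving a gap right after 'photograph':
The article did not explain which recording Sofia would refuse to try to photograph ___ at the hearing.

photograph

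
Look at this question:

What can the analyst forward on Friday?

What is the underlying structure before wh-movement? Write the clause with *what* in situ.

The analyst can forward what on Friday.

The filler 'what' is interpreted as the direct object of 'forward'. It moves to the left edge, and the trace sits right after 'forward':
What can the analyst forward ___ on Friday?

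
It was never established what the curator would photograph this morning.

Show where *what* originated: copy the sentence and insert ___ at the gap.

It was never established what the curator would photograph ___ this morning.

Pre-movement form: The curator would photograph what this morning.
'what' functions as the direct object of 'photograph'. The gap is right after 'photograph'.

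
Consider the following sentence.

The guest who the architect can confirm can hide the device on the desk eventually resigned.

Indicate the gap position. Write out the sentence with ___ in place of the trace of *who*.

'who' functions as the subject of the clause embedded under 'confirm'. The gap is right after 'confirm'.

The guest who the architect can confirm ___ can hide the device on the desk eventually resigned.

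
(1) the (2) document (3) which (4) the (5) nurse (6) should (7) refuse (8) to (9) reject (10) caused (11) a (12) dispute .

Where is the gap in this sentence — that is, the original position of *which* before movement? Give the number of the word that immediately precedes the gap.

9

'which' functions as the direct object of 'reject'. It moves to the left edge, and the trace sits right after 'reject':
The document which the nurse should refuse to reject ___ caused a dispute.
'reject' is word 9.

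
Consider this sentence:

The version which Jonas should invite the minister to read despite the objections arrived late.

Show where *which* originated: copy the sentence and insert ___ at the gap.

'which' functions as the direct object of 'read'. The gap is right after 'read'.

The version which Jonas should invite the minister to read ___ despite the objections arrived late.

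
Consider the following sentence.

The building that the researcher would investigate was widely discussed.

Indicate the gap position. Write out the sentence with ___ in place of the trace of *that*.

The building that the researcher would investigate ___ was widely discussed.

The filler 'that' is interpreted as the direct object of 'investigate'. The gap is right after 'investigate'.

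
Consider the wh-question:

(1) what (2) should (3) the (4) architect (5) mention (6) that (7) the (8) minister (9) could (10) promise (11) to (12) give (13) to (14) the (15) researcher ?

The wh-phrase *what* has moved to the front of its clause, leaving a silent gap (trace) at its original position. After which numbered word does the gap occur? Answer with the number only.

Pre-movement form: The architect should mention that the minister could promise to give what to the researcher.
The filler 'what' is interpreted as the direct object of 'give'. It moves to the left edge, and the trace sits right after 'give':
What should the architect mention that the minister could promise to give ___ to the researcher?
'give' is word 12.

12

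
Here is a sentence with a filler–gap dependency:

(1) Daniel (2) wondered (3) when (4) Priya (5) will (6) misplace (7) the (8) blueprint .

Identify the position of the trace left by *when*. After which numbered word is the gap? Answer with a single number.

8

Pre-movement form: Priya will misplace the blueprint when.
The filler 'when' is interpreted as the temporal adjunct. Wh-movement fronts it, leaving a gap right after 'blueprint':
Daniel wondered when Priya will misplace the blueprint ___.
'blueprint' is word 8.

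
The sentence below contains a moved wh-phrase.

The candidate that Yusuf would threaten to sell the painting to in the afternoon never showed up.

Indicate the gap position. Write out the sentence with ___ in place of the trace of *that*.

'that' functions as the object of the preposition 'to' (recipient of 'sell'). The gap is right after 'to'.

The candidate that Yusuf would threaten to sell the painting to ___ in the afternoon never showed up.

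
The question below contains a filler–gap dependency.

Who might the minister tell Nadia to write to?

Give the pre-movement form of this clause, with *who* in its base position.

The minister might tell Nadia to write to who.

The filler 'who' is interpreted as the object of the preposition 'to'. Wh-movement fronts it, leaving a gap right after 'to':
Who might the minister tell Nadia to write to ___?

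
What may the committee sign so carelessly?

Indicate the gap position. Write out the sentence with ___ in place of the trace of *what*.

Underlying clause: The committee may sign what so carelessly.
The filler 'what' is interpreted as the direct object of 'sign'. The gap is right after 'sign'.

What may the committee sign ___ so carelessly?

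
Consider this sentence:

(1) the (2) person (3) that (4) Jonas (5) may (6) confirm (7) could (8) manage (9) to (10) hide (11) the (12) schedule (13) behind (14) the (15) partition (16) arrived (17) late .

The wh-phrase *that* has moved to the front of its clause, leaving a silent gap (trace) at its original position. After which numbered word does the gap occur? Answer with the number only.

The filler 'that' is interpreted as the subject of the clause embedded under 'confirm'. Fronting leaves a gap immediately after 'confirm':
The person that Jonas may confirm ___ could manage to hide the schedule behind the partition arrived late.
'confirm' is word 6.

6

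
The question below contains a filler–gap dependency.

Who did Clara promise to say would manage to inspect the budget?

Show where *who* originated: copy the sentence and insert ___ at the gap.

Underlying clause: Clara did promise to say who would manage to inspect the budget.
'who' functions as the subject of the clause embedded under 'say'. The gap is right after 'say'.

Who did Clara promise to say ___ would manage to inspect the budget?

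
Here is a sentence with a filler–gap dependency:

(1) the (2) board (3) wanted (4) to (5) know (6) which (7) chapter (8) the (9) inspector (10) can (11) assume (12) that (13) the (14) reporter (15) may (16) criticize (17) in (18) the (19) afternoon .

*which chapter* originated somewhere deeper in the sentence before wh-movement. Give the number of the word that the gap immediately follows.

16

Pre-movement form: The inspector can assume that the reporter may criticize which chapter in the afternoon.
'which chapter' functions as the direct object of 'criticize'. Wh-movement fronts it, leaving a gap right after 'criticize':
The board wanted to know which chapter the inspector can assume that the reporter may criticize ___ in the afternoon.
'criticize' is word 16.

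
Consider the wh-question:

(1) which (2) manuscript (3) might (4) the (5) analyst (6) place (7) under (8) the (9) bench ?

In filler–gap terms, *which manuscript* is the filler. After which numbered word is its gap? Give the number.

6

Before movement: The analyst might place which manuscript under the bench.
'which manuscript' functions as the direct object of 'place'. Wh-movement fronts it, leaving a gap right after 'place':
Which manuscript might the analyst place ___ under the bench?
'place' is word 6.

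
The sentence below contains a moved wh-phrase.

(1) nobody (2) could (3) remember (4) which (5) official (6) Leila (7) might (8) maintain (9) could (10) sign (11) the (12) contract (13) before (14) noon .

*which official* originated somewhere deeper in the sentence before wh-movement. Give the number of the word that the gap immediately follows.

In situ: Leila might maintain which official could sign the contract before noon.
The filler 'which official' is interpreted as the subject of the clause embedded under 'maintain'. It moves to the left edge, and the trace sits right after 'maintain':
Nobody could remember which official Leila might maintain ___ could sign the contract before noon.
'maintain' is word 8.

8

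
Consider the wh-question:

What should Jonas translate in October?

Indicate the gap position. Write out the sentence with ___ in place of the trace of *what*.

What should Jonas translate ___ in October?

Before movement: Jonas should translate what in October.
'what' is the direct object of 'translate'. The gap is right after 'translate'.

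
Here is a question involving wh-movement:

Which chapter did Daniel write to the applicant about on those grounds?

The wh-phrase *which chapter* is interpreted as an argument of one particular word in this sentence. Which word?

Underlying clause: Daniel did write to the applicant about which chapter on those grounds.
'which chapter' is the object of the preposition 'about'. Wh-movement fronts it, leaving a gap right after 'about':
Which chapter did Daniel write to the applicant about ___ on those grounds?

about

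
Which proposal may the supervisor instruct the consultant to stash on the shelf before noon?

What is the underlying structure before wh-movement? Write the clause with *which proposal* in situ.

'which proposal' is the direct object of 'stash'. Fronting leaves a gap immediately after 'stash':
Which proposal may the supervisor instruct the consultant to stash ___ on the shelf before noon?

The supervisor may instruct the consultant to stash which proposal on the shelf before noon.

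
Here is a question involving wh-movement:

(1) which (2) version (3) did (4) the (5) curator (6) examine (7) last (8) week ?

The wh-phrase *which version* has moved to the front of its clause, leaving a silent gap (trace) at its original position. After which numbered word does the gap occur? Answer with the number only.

6

Before movement: The curator did examine which version last week.
'which version' functions as the direct object of 'examine'. Wh-movement fronts it, leaving a gap right after 'examine':
Which version did the curator examine ___ last week?
'examine' is word 6.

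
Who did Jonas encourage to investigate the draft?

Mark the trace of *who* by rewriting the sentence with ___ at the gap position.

Who did Jonas encourage ___ to investigate the draft?

Before movement: Jonas did encourage who to investigate the draft.
'who' functions as the direct object of 'encourage'. The gap is right after 'encourage'.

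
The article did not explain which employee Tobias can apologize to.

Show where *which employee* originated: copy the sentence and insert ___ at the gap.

The article did not explain which employee Tobias can apologize to ___.

Underlying clause: Tobias can apologize to which employee.
'which employee' functions as the object of the preposition 'to'. The gap is right after 'to'.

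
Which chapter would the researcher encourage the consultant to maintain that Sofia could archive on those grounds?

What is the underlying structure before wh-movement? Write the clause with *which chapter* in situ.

The researcher would encourage the consultant to maintain that Sofia could archive which chapter on those grounds.

The filler 'which chapter' is interpreted as the direct object of 'archive'. It moves to the left edge, and the trace sits right after 'archive':
Which chapter would the researcher encourage the consultant to maintain that Sofia could archive ___ on those grounds?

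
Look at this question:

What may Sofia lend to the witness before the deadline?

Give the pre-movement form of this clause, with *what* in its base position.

Sofia may lend what to the witness before the deadline.

The filler 'what' is interpreted as the direct object of 'lend'. It moves to the left edge, and the trace sits right after 'lend':
What may Sofia lend ___ to the witness before the deadline?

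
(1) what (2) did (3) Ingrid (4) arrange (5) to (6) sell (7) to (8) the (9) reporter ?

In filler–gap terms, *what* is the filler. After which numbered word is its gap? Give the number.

6

In situ: Ingrid did arrange to sell what to the reporter.
'what' functions as the direct object of 'sell'. Fronting leaves a gap immediately after 'sell':
What did Ingrid arrange to sell ___ to the reporter?
'sell' is word 6.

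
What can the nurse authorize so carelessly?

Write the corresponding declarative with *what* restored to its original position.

The nurse can authorize what so carelessly.

'what' is the direct object of 'authorize'. Wh-movement fronts it, leaving a gap right after 'authorize':
What can the nurse authorize ___ so carelessly?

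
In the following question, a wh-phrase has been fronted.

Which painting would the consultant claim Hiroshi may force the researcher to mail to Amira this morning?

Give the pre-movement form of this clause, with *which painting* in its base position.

The consultant would claim Hiroshi may force the researcher to mail which painting to Amira this morning.

'which painting' is the direct object of 'mail'. It moves to the left edge, and the trace sits right after 'mail':
Which painting would the consultant claim Hiroshi may force the researcher to mail ___ to Amira this morning?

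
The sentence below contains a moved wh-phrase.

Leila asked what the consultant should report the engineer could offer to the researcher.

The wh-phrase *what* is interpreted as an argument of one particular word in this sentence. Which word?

offer

In situ: The consultant should report the engineer could offer what to the researcher.
'what' functions as the direct object of 'offer'. Wh-movement fronts it, leaving a gap right after 'offer':
Leila asked what the consultant should report the engineer could offer ___ to the researcher.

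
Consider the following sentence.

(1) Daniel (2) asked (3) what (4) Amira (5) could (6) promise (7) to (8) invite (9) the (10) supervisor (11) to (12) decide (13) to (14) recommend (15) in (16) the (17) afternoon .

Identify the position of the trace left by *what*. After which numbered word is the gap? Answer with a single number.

Before movement: Amira could promise to invite the supervisor to decide to recommend what in the afternoon.
'what' functions as the direct object of 'recommend'. It moves to the left edge, and the trace sits right after 'recommend':
Daniel asked what Amira could promise to invite the supervisor to decide to recommend ___ in the afternoon.
'recommend' is word 14.

14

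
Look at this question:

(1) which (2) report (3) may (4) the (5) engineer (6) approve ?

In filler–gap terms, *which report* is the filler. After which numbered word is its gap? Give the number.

In situ: The engineer may approve which report.
The filler 'which report' is interpreted as the direct object of 'approve'. It moves to the left edge, and the trace sits right after 'approve':
Which report may the engineer approve ___?
'approve' is word 6.

6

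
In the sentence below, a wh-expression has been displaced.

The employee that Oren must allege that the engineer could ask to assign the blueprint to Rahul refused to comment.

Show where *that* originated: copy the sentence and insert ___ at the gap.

'that' is the direct object of 'ask'. The gap is right after 'ask'.

The employee that Oren must allege that the engineer could ask ___ to assign the blueprint to Rahul refused to comment.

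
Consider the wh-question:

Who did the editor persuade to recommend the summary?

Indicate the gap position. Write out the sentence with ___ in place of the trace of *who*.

In situ: The editor did persuade who to recommend the summary.
The filler 'who' is interpreted as the direct object of 'persuade'. The gap is right after 'persuade'.

Who did the editor persuade ___ to recommend the summary?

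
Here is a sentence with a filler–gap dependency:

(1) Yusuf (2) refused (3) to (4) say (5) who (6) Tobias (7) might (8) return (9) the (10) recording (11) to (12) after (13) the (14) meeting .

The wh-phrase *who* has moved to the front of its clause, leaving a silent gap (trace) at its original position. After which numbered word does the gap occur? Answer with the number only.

11

Underlying clause: Tobias might return the recording to who after the meeting.
The filler 'who' is interpreted as the object of the preposition 'to' (recipient of 'return'). Fronting leaves a gap immediately after 'to':
Yusuf refused to say who Tobias might return the recording to ___ after the meeting.
'to' is word 11.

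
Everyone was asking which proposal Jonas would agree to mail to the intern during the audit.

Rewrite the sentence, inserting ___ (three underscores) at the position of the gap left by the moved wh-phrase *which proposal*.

Pre-movement form: Jonas would agree to mail which proposal to the intern during the audit.
The filler 'which proposal' is interpreted as the direct object of 'mail'. The gap is right after 'mail'.

Everyone was asking which proposal Jonas would agree to mail ___ to the intern during the audit.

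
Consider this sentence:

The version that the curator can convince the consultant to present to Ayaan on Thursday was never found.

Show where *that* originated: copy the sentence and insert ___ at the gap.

The version that the curator can convince the consultant to present ___ to Ayaan on Thursday was never found.

The filler 'that' is interpreted as the direct object of 'present'. The gap is right after 'present'.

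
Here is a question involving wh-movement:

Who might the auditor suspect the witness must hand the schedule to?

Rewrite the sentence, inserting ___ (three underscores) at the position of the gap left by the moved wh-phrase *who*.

Underlying clause: The auditor might suspect the witness must hand the schedule to who.
'who' is the object of the preposition 'to' (recipient of 'hand'). The gap is right after 'to'.

Who might the auditor suspect the witness must hand the schedule to ___?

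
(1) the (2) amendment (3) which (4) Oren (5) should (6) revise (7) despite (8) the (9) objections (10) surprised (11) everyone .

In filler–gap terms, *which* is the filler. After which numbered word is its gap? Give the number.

'which' functions as the direct object of 'revise'. Wh-movement fronts it, leaving a gap right after 'revise':
The amendment which Oren should revise ___ despite the objections surprised everyone.
'revise' is word 6.

6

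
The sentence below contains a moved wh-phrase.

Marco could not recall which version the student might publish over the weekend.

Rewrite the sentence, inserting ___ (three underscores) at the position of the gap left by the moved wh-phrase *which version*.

Before movement: The student might publish which version over the weekend.
The filler 'which version' is interpreted as the direct object of 'publish'. The gap is right after 'publish'.

Marco could not recall which version the student might publish ___ over the weekend.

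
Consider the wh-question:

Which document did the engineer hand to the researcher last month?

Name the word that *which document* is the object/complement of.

Before movement: The engineer did hand which document to the researcher last month.
'which document' is the direct object of 'hand'. Wh-movement fronts it, leaving a gap right after 'hand':
Which document did the engineer hand ___ to the researcher last month?

hand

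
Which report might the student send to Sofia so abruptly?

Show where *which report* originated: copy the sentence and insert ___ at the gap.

In situ: The student might send which report to Sofia so abruptly.
The filler 'which report' is interpreted as the direct object of 'send'. The gap is right after 'send'.

Which report might the student send ___ to Sofia so abruptly?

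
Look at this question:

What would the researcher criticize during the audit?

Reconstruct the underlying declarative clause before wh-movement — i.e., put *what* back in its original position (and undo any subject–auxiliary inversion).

The researcher would criticize what during the audit.

'what' is the direct object of 'criticize'. Fronting leaves a gap immediately after 'criticize':
What would the researcher criticize ___ during the audit?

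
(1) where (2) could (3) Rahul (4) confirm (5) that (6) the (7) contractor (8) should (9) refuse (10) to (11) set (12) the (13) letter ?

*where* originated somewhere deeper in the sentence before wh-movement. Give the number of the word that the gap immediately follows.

13

Underlying clause: Rahul could confirm that the contractor should refuse to set the letter where.
The filler 'where' is interpreted as the locative complement of 'set'. Fronting leaves a gap immediately after 'letter':
Where could Rahul confirm that the contractor should refuse to set the letter ___?
'letter' is word 13.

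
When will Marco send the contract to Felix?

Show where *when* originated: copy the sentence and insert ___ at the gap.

Before movement: Marco will send the contract to Felix when.
'when' is the temporal adjunct. The gap is right after 'Felix'.

When will Marco send the contract to Felix ___?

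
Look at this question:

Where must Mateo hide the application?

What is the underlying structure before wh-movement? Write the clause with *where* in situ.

'where' is the locative complement of 'hide'. Wh-movement fronts it, leaving a gap right after 'application':
Where must Mateo hide the application ___?

Mateo must hide the application where.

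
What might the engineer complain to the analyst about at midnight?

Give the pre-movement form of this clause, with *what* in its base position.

The filler 'what' is interpreted as the object of the preposition 'about'. Wh-movement fronts it, leaving a gap right after 'about':
What might the engineer complain to the analyst about ___ at midnight?

The engineer might complain to the analyst about what at midnight.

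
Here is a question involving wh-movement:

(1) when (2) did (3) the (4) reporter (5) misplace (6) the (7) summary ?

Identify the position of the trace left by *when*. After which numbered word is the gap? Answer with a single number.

Underlying clause: The reporter did misplace the summary when.
'when' is the temporal adjunct. Wh-movement fronts it, leaving a gap right after 'summary':
When did the reporter misplace the summary ___?
'summary' is word 7.

7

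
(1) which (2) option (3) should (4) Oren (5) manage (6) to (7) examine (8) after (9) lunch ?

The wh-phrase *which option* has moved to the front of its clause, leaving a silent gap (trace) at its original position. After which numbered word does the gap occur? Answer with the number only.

7

Underlying clause: Oren should manage to examine which option after lunch.
'which option' functions as the direct object of 'examine'. Fronting leaves a gap immediately after 'examine':
Which option should Oren manage to examine ___ after lunch?
'examine' is word 7.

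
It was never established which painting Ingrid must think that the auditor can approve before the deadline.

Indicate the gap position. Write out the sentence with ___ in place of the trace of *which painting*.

Before movement: Ingrid must think that the auditor can approve which painting before the deadline.
'which painting' is the direct object of 'approve'. The gap is right after 'approve'.

It was never established which painting Ingrid must think that the auditor can approve ___ before the deadline.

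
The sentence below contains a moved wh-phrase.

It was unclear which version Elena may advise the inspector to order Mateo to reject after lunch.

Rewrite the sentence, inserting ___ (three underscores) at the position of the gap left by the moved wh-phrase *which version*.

In situ: Elena may advise the inspector to order Mateo to reject which version after lunch.
The filler 'which version' is interpreted as the direct object of 'reject'. The gap is right after 'reject'.

It was unclear which version Elena may advise the inspector to order Mateo to reject ___ after lunch.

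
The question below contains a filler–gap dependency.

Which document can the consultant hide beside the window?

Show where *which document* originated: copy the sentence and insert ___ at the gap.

In situ: The consultant can hide which document beside the window.
'which document' is the direct object of 'hide'. The gap is right after 'hide'.

Which document can the consultant hide ___ beside the window?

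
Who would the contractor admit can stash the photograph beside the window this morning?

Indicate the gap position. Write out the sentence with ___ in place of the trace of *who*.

In situ: The contractor would admit who can stash the photograph beside the window this morning.
The filler 'who' is interpreted as the subject of the clause embedded under 'admit'. The gap is right after 'admit'.

Who would the contractor admit ___ can stash the photograph beside the window this morning?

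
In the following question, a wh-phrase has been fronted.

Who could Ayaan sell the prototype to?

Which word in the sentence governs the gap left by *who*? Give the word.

to

Underlying clause: Ayaan could sell the prototype to who.
'who' is the object of the preposition 'to' (recipient of 'sell'). Wh-movement fronts it, leaving a gap right after 'to':
Who could Ayaan sell the prototype to ___?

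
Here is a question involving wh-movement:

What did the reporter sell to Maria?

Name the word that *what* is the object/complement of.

sell

Underlying clause: The reporter did sell what to Maria.
The filler 'what' is interpreted as the direct object of 'sell'. Wh-movement fronts it, leaving a gap right after 'sell':
What did the reporter sell ___ to Maria?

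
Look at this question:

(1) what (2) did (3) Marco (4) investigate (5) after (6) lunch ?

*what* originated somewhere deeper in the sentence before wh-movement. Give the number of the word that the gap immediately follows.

In situ: Marco did investigate what after lunch.
'what' is the direct object of 'investigate'. Fronting leaves a gap immediately after 'investigate':
What did Marco investigate ___ after lunch?
'investigate' is word 4.

4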